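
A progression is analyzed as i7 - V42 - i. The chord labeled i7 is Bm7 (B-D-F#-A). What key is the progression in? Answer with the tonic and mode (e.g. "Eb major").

B minor

The anchor chord is a minor seventh chord on B, labeled i7.
If B is scale degree 1 and the mode makes that degree carry a minor seventh chord, the tonic is B and the mode is minor.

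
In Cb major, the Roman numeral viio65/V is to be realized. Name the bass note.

Ab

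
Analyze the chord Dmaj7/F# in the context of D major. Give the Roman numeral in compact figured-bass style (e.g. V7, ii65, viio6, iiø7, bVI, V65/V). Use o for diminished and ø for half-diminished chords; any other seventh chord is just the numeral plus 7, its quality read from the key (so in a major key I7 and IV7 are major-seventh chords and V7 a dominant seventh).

I65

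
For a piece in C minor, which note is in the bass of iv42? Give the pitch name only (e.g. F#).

iv in C minor has root F; the chord is F-Ab-C-Eb.
The figure 42 means third inversion — the seventh is in the bass.

Eb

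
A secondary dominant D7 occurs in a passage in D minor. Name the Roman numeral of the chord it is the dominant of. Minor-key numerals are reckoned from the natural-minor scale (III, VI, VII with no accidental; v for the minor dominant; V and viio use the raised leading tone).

iv

The chord is a dominant seventh chord on D.
A dominant resolves down a perfect fifth: D → G. In D minor, G is scale degree 4, i.e. iv.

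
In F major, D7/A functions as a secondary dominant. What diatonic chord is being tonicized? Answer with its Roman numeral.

ii

The chord is a dominant seventh chord on D.
A dominant resolves down a perfect fifth: D → G. In F major, G is scale degree 2, i.e. ii.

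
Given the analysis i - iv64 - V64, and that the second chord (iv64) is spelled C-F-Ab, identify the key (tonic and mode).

The anchor chord is a minor triad on F, labeled iv64.
If F is scale degree 4 and the mode makes that degree carry a minor triad, the tonic is C and the mode is minor.

C minor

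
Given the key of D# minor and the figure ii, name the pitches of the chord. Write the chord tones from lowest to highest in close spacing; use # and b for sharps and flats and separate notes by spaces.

ii is the minor supertonic, borrowed from the parallel major (the Dorian ii). In D# minor that root is E#.
So the chord is E#-G#-B#, a minor triad.

E# G# B#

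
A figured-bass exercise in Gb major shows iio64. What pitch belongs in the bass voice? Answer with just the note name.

Ebb

iio in Gb major has root Ab; the chord is Ab-Cb-Ebb.
The figure 64 means second inversion — the fifth is in the bass.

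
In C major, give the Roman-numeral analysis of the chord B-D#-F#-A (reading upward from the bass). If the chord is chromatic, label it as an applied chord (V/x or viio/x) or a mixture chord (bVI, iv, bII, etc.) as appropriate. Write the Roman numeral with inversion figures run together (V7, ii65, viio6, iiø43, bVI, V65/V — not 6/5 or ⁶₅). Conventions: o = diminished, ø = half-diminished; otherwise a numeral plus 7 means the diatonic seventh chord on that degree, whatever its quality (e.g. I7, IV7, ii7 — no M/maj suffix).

The pitches B-D#-F#-A form a dominant seventh chord rooted on B.
B is not a diatonic chord root with this quality in C major, but it lies a perfect fifth above E (iii), so the chord functions as an applied dominant of iii.

V7/iii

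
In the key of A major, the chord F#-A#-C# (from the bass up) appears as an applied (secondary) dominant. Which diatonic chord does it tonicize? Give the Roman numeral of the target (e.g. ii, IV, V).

The chord is a major triad on F#.
A dominant resolves down a perfect fifth: F# → B. In A major, B is scale degree 2, i.e. ii.

ii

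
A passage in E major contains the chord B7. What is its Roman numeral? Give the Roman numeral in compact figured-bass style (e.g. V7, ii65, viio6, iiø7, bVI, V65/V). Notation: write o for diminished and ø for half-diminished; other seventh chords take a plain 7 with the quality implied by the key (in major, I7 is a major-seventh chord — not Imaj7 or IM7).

Stacked in thirds the chord is B-D#-F#-A: a dominant seventh chord on B.
B is scale degree 5 in E major, and a dominant seventh chord on that degree is written V7.

V7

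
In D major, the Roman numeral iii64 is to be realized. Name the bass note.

iii in D major has root F#; the chord is F#-A-C#.
The figure 64 means second inversion — the fifth is in the bass.

C#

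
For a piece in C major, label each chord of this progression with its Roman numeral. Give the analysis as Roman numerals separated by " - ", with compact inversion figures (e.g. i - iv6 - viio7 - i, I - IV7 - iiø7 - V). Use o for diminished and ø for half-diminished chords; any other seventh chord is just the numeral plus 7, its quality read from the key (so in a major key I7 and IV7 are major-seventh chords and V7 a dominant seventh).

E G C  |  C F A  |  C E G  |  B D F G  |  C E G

I6 - IV64 - I - V65 - I

E-G-C: major triad on C = scale degree 1 → I6.
C-F-A has root F, degree 4 in C major, so IV64.
C-E-G: major triad on C = scale degree 1 → I.
B-D-F-G: root G is the dominant; dominant seventh chord there is V65.
C-E-G: major triad on C = scale degree 1 → I.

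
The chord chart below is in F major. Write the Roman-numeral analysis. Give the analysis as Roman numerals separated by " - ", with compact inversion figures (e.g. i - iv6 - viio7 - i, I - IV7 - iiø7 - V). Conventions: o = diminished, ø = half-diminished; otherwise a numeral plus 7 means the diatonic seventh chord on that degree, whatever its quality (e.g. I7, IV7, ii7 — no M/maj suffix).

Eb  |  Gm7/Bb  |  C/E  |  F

bVII - ii65 - V6 - I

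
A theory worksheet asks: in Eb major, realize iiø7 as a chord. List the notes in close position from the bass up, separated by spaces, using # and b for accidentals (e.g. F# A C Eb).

F Ab Cb Eb

iiø7 is the half-diminished supertonic seventh, borrowed from the parallel minor. In Eb major that root is F.
So the chord is F-Ab-Cb-Eb.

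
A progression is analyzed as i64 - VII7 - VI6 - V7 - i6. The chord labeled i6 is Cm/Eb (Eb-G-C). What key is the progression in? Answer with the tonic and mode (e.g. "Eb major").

C minor

i6 is given as Eb-G-C — a minor triad with root C.
If C is scale degree 1 and the mode makes that degree carry a minor triad, the tonic is C and the mode is minor.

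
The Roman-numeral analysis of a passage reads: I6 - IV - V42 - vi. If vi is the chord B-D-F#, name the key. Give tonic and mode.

The anchor chord is a minor triad on B, labeled vi.
If B is scale degree 6 and the mode makes that degree carry a minor triad, the tonic is D and the mode is major.

D major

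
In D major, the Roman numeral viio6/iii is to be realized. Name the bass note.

G#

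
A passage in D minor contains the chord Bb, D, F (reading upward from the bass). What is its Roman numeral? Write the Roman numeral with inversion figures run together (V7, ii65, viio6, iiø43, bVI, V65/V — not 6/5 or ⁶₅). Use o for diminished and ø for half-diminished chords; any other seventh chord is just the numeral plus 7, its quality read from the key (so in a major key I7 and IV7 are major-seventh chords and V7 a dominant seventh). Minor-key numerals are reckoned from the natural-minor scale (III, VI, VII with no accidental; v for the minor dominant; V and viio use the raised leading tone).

The pitches Bb-D-F form a major triad rooted on Bb.
In D minor, Bb is the submediant; the diatonic major triad there is VI.

VI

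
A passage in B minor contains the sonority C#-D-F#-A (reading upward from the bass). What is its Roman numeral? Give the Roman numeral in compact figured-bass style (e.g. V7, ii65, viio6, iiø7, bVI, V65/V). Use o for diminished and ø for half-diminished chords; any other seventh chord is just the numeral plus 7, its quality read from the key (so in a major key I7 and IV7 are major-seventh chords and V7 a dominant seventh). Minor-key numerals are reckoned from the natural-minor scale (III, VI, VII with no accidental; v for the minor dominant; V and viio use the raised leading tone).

Stacked in thirds the chord is D-F#-A-C#: a major seventh chord on D.
D is scale degree 3 in B minor, and a major seventh chord on that degree is written III7.
With C# in the bass the chord is in third inversion, so the figured bass is 42.

III42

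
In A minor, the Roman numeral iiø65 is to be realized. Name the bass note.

iiø in A minor has root B; the chord is B-D-F-A.
The figure 65 means first inversion — the third is in the bass.

D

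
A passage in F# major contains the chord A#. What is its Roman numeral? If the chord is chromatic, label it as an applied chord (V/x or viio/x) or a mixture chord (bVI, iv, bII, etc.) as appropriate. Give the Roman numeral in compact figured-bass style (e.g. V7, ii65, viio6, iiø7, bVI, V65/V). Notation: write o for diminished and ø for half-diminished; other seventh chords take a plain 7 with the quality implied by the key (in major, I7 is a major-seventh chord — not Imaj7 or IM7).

Stacked in thirds the chord is A#-C##-E#: a major triad on A#.
A# is not a diatonic chord root with this quality in F# major, but it lies a perfect fifth above D# (vi), so the chord functions as an applied dominant of vi.

V/vi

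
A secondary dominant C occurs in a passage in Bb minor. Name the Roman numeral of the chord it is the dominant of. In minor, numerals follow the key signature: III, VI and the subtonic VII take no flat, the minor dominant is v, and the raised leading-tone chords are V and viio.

V

The chord is a major triad on C.
A dominant resolves down a perfect fifth: C → F. In Bb minor, F is scale degree 5, i.e. V.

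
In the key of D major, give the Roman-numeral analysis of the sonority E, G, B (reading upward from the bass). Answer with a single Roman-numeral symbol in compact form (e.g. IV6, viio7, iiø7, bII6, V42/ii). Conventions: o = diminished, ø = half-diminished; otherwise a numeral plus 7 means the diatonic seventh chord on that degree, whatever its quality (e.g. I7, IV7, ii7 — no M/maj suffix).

ii

The pitches E-G-B form a minor triad rooted on E.
E is scale degree 2 in D major, and a minor triad on that degree is written ii.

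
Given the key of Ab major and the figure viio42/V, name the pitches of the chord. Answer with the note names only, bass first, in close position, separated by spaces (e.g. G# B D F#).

Cb D F Ab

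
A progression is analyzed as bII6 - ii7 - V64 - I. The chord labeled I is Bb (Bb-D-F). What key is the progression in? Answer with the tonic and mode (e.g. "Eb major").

Bb major

The chord Bb is a major triad rooted on Bb; its label is I.
If Bb is scale degree 1 and the mode makes that degree carry a major triad, the tonic is Bb and the mode is major.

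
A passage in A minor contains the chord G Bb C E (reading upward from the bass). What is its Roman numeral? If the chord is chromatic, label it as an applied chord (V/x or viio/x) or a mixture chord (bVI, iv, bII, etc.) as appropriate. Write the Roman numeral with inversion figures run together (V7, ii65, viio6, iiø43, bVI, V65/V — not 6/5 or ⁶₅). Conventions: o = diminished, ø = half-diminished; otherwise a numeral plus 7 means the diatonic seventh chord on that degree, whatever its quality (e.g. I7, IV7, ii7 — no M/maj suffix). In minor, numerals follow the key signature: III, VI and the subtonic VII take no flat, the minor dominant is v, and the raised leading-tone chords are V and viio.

V43/VI

The pitches C-E-G-Bb form a dominant seventh chord rooted on C.
C is not a diatonic chord root with this quality in A minor, but it lies a perfect fifth above F (VI), so the chord functions as an applied dominant of VI.
With G in the bass the chord is in second inversion, so the figured bass is 43.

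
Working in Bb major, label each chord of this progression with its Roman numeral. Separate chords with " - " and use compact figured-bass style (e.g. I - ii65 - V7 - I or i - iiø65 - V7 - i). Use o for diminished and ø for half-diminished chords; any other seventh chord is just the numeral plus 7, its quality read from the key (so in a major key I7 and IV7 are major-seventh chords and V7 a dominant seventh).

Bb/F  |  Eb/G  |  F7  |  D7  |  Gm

I64 - IV6 - V7 - V7/vi - vi

Bb/F has root Bb, degree 1 in Bb major, so I64.
Eb/G: major triad on Eb = scale degree 4 → IV6.
F7: dominant seventh chord on F = scale degree 5 → V7.
D7 is the secondary dominant of vi (dominant seventh chord on D): V7/vi.
Gm: root G is the submediant; minor triad there is vi.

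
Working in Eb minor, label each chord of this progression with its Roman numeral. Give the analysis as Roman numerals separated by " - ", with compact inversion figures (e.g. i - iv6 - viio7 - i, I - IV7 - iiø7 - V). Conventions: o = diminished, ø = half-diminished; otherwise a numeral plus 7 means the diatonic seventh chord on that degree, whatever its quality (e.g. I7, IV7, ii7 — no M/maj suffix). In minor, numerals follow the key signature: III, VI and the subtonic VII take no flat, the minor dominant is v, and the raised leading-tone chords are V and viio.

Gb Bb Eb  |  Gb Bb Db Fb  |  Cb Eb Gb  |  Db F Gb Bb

Gb-Bb-Eb: minor triad on Eb = scale degree 1 → i6.
Gb-Bb-Db-Fb: chromatic; Gb is V of VI, so V7/VI.
Cb-Eb-Gb has root Cb, degree 6 in Eb minor, so VI.
Db-F-Gb-Bb: root Gb is the mediant; major seventh chord there is III43.

i6 - V7/VI - VI - III43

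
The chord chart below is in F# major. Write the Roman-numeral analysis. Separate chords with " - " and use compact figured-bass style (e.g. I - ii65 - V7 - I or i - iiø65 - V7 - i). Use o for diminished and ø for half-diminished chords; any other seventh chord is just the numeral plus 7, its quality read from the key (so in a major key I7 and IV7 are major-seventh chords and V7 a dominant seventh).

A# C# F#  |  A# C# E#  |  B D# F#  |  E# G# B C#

I6 - iii - IV - V65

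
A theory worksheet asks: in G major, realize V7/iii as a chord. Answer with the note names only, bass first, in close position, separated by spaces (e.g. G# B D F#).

F# A# C# E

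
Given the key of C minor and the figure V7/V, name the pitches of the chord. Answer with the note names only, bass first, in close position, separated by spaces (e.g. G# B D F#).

V7/V is a secondary dominant — the dominant seventh of V. V in C minor is G, so the applied chord's root is D, a perfect fifth above.
Building a dominant seventh chord on D gives D-F#-A-C.

D F# A C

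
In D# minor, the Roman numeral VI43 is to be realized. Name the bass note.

F#

VI in D# minor has root B; the chord is B-D#-F#-A#.
The figure 43 means second inversion — the fifth is in the bass.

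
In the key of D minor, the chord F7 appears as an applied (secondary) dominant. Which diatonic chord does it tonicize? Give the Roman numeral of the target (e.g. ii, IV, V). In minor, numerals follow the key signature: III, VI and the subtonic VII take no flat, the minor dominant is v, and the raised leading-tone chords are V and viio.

The chord is a dominant seventh chord on F.
A dominant resolves down a perfect fifth: F → Bb. In D minor, Bb is scale degree 6, i.e. VI.

VI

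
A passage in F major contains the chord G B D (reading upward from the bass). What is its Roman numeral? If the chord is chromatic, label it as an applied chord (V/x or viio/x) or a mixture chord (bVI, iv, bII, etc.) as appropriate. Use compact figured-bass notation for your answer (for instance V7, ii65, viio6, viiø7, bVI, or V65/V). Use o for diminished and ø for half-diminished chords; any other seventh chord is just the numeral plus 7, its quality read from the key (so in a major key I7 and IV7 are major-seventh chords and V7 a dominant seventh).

The pitches G-B-D form a major triad rooted on G.
G is not a diatonic chord root with this quality in F major, but it lies a perfect fifth above C (V), so the chord functions as an applied dominant of V.

V/V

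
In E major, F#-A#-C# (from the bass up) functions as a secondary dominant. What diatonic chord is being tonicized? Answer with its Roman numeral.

V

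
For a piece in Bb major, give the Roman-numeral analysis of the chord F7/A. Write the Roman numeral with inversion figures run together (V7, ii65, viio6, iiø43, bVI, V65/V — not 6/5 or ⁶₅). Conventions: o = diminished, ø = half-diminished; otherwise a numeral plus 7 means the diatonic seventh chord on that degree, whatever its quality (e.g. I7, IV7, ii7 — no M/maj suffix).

V65

Stacked in thirds the chord is F-A-C-Eb: a dominant seventh chord on F.
In Bb major, F is the dominant; the diatonic dominant seventh chord there is V7.
With A in the bass the chord is in first inversion, so the figured bass is 65.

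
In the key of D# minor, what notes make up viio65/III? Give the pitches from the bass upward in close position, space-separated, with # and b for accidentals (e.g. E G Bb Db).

viio65/III is a secondary leading-tone chord. The target III is F# in D# minor; the applied chord is rooted a semitone below, on E#.
Building a fully diminished seventh chord on E# gives E#-G#-B-D.
With the 65 figure the chord is in first inversion; from the bass G# upward in close position it reads G#-B-D-E#.

G# B D E#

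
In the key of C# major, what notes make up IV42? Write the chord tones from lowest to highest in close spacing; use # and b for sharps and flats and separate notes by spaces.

E# F# A# C#

In C# major, the fourth degree is F#, and the diatonic chord built there is a major seventh chord.
Stacking thirds from F# gives F#-A#-C#-E#.
The figured bass 42 indicates third inversion, placing the seventh (E#) in the bass: E#-F#-A#-C#.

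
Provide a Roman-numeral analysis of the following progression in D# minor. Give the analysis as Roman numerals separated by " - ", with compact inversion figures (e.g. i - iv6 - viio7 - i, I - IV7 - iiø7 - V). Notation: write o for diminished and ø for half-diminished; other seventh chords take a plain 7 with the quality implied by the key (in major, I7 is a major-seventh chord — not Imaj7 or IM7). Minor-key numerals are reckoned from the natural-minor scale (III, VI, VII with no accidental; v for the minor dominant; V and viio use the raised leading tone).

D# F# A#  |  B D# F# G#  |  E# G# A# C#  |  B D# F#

D#-F#-A#: root D# is the tonic; minor triad there is i.
B-D#-F#-G# has root G#, degree 4 in D# minor, so iv65.
E#-G#-A#-C# has root A#, degree 5 in D# minor, so v43.
B-D#-F#: major triad on B = scale degree 6 → VI.

i - iv65 - v43 - VI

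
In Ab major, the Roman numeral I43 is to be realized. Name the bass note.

Eb

I in Ab major has root Ab; the chord is Ab-C-Eb-G.
The figure 43 means second inversion — the fifth is in the bass.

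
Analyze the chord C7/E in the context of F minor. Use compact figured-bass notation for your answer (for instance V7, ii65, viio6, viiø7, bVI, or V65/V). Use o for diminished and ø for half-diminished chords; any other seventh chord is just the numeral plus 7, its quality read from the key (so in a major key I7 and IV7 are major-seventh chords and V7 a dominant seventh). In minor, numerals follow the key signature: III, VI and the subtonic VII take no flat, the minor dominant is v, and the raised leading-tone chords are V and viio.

Stacked in thirds the chord is C-E-G-Bb: a dominant seventh chord on C.
C is scale degree 5 in F minor, and a dominant seventh chord on that degree is written V7.
With E in the bass the chord is in first inversion, so the figured bass is 65.

V65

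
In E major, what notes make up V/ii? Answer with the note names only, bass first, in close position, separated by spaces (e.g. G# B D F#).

C# E# G#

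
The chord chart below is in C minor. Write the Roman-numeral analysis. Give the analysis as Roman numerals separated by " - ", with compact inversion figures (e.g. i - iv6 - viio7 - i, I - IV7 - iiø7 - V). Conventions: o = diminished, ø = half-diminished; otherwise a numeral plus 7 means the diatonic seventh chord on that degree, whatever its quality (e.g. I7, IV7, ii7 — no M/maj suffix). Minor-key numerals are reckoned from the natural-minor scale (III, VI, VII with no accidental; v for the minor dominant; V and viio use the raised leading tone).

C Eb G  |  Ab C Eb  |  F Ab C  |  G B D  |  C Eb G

i - VI - iv - V - i

C-Eb-G has root C, degree 1 in C minor, so i.
Ab-C-Eb: root Ab is the submediant; major triad there is VI.
F-Ab-C: root F is the subdominant; minor triad there is iv.
G-B-D: root G is the dominant; major triad there is V.
C-Eb-G: root C is the tonic; minor triad there is i.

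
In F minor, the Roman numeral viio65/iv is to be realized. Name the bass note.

C

The applied chord viio65/iv is rooted on A: A-C-Eb-Gb.
The figure 65 means first inversion — the third is in the bass.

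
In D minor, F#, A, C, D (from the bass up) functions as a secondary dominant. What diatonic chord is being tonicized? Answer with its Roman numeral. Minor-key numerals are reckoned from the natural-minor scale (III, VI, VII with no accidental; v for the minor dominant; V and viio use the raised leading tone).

iv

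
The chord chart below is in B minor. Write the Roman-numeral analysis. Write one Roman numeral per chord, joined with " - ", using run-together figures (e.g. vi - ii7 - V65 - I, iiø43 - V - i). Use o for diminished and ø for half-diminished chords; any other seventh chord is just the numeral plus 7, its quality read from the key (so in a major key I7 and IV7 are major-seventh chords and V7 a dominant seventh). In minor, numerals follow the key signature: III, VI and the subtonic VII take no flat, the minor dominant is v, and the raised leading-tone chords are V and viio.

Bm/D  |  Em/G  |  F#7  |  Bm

i6 - iv6 - V7 - i

Bm/D: root B is the tonic; minor triad there is i6.
Em/G has root E, degree 4 in B minor, so iv6.
F#7: root F# is the dominant; dominant seventh chord there is V7.
Bm has root B, degree 1 in B minor, so i.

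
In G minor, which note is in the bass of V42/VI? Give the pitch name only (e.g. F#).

Ab

The applied chord V42/VI is rooted on Bb: Bb-D-F-Ab.
The figure 42 means third inversion — the seventh is in the bass.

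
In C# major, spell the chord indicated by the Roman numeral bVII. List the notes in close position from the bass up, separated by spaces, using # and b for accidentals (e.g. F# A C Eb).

bVII is a major triad on the lowered seventh degree (the subtonic), borrowed from the parallel minor. In C# major that root is B.
So the chord is B-D#-F#.

B D# F#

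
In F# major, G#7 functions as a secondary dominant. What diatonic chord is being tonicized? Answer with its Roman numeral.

V

The chord is a dominant seventh chord on G#.
A dominant resolves down a perfect fifth: G# → C#. In F# major, C# is scale degree 5, i.e. V.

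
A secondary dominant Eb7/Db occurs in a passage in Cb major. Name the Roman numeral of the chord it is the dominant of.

The chord is a dominant seventh chord on Eb.
A dominant resolves down a perfect fifth: Eb → Ab. In Cb major, Ab is scale degree 6, i.e. vi.

vi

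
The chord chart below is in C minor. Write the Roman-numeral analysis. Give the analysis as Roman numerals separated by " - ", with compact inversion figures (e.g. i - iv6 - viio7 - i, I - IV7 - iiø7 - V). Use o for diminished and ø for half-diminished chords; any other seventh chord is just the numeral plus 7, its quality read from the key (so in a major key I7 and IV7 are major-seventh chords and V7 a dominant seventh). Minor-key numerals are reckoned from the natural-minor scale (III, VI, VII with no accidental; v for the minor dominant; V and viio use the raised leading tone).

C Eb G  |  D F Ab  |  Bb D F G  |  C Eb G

i - iio - v65 - i

C-Eb-G: minor triad on C = scale degree 1 → i.
D-F-Ab has root D, degree 2 in C minor, so iio.
Bb-D-F-G: root G is the dominant; minor seventh chord there is v65.
C-Eb-G: minor triad on C = scale degree 1 → i.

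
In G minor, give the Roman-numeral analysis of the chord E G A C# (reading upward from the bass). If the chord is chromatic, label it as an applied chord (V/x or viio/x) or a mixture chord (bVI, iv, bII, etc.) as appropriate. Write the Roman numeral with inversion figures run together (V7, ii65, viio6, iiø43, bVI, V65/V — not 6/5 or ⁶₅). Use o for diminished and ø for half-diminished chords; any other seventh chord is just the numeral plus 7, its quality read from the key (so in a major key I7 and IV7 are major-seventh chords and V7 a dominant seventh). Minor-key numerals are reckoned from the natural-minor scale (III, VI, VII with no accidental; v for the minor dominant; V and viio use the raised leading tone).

V43/V

The pitches A-C#-E-G form a dominant seventh chord rooted on A.
A is not a diatonic chord root with this quality in G minor, but it lies a perfect fifth above D (V), so the chord functions as an applied dominant of V.
With E in the bass the chord is in second inversion, so the figured bass is 43.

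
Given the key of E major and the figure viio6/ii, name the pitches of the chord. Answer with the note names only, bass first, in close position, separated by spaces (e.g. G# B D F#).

G# B E#

viio6/ii is a secondary leading-tone chord. The target ii is F# in E major; the applied chord is rooted a semitone below, on E#.
Building a diminished triad on E# gives E#-G#-B.
With the 6 figure the chord is in first inversion; from the bass G# upward in close position it reads G#-B-E#.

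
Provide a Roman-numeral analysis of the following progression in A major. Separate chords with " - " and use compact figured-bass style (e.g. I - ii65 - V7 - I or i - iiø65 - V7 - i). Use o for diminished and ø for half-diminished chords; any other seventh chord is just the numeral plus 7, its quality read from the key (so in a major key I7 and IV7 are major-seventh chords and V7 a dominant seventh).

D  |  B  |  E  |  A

IV - V/V - V - I

D: root D is the subdominant; major triad there is IV.
B: a major triad on B, the applied dominant of V → V/V.
E has root E, degree 5 in A major, so V.
A has root A, degree 1 in A major, so I.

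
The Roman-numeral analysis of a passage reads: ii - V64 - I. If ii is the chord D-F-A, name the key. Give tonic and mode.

C major

The anchor chord is a minor triad on D, labeled ii.
If D is scale degree 2 and the mode makes that degree carry a minor triad, the tonic is C and the mode is major.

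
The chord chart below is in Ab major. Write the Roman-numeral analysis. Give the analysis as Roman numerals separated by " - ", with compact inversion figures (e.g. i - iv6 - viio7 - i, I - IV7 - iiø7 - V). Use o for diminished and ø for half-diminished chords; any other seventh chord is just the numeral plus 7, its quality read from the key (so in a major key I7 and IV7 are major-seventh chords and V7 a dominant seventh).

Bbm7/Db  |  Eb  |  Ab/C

Bbm7/Db has root Bb, degree 2 in Ab major, so ii65.
Eb: major triad on Eb = scale degree 5 → V.
Ab/C has root Ab, degree 1 in Ab major, so I6.

ii65 - V - I6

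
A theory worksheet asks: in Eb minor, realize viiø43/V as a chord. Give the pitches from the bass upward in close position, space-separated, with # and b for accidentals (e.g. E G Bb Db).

Eb G A C

viiø43/V is a secondary leading-tone chord. The target V is Bb in Eb minor; the applied chord is rooted a semitone below, on A.
Building a half-diminished seventh chord on A gives A-C-Eb-G.
The figured bass 43 indicates second inversion, placing the fifth (Eb) in the bass: Eb-G-A-C.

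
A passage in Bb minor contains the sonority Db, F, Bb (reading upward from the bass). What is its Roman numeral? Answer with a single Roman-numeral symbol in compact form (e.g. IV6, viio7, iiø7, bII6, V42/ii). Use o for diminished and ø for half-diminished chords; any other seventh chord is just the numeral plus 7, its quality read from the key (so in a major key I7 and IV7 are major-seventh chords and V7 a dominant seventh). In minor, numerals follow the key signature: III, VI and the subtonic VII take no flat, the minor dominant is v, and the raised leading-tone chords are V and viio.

i6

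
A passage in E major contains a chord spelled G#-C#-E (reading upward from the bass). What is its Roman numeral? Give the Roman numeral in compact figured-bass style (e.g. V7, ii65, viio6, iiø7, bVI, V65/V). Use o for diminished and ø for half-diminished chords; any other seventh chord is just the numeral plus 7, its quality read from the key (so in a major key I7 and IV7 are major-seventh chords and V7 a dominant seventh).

vi64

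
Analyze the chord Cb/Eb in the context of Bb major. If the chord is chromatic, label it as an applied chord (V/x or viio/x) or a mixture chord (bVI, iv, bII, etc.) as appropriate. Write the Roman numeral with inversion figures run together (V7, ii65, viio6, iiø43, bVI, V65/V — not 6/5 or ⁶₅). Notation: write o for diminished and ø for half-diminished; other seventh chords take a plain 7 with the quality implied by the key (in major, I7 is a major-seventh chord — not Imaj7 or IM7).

bII6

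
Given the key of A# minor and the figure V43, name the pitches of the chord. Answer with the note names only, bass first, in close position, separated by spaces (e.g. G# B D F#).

B# D# E# G##

In A# minor, the fifth degree is E#. The dominant is major (leading tone raised), so V is a dominant seventh chord.
That chord is spelled E#-G##-B#-D#.
The figured bass 43 indicates second inversion, placing the fifth (B#) in the bass: B#-D#-E#-G##.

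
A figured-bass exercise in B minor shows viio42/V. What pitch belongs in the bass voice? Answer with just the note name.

D

The applied chord viio42/V is rooted on E#: E#-G#-B-D.
The figure 42 means third inversion — the seventh is in the bass.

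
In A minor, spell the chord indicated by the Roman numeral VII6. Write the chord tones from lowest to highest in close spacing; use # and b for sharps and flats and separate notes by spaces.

B D G

The numeral's case and figure indicate a major triad. In A minor its root, scale degree 7, is G.
Stacking thirds from G gives G-B-D.
With the 6 figure the chord is in first inversion; from the bass B upward in close position it reads B-D-G.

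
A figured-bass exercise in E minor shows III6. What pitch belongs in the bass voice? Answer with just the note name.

III in E minor has root G; the chord is G-B-D.
The figure 6 means first inversion — the third is in the bass.

B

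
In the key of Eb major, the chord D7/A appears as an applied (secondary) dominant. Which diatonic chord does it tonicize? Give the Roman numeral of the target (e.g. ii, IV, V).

iii

The chord is a dominant seventh chord on D.
A dominant resolves down a perfect fifth: D → G. In Eb major, G is scale degree 3, i.e. iii.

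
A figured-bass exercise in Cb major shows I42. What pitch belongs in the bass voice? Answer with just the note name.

Bb

I in Cb major has root Cb; the chord is Cb-Eb-Gb-Bb.
The figure 42 means third inversion — the seventh is in the bass.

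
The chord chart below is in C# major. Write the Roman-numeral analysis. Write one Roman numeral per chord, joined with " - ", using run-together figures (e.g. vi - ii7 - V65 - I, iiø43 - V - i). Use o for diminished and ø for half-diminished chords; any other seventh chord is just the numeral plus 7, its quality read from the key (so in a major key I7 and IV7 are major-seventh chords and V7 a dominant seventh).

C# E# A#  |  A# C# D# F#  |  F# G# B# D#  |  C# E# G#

C#-E#-A#: minor triad on A# = scale degree 6 → vi6.
A#-C#-D#-F#: root D# is the supertonic; minor seventh chord there is ii43.
F#-G#-B#-D#: dominant seventh chord on G# = scale degree 5 → V42.
C#-E#-G# has root C#, degree 1 in C# major, so I.

vi6 - ii43 - V42 - I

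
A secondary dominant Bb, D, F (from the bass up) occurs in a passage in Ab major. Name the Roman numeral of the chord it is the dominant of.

V

The chord is a major triad on Bb.
A dominant resolves down a perfect fifth: Bb → Eb. In Ab major, Eb is scale degree 5, i.e. V.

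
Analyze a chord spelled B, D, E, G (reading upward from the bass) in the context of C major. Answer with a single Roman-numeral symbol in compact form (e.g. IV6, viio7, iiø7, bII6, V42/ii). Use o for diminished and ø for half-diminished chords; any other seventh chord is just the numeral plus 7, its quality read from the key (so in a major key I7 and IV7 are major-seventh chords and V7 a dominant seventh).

The pitches E-G-B-D form a minor seventh chord rooted on E.
E is scale degree 3 in C major, and a minor seventh chord on that degree is written iii7.
With B in the bass the chord is in second inversion, so the figured bass is 43.

iii43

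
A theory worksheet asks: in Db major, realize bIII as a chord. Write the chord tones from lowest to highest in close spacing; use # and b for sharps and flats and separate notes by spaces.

bIII is a major triad on the lowered third degree, borrowed from the parallel minor. In Db major that root is Fb.
So the chord is Fb-Ab-Cb.

Fb Ab Cb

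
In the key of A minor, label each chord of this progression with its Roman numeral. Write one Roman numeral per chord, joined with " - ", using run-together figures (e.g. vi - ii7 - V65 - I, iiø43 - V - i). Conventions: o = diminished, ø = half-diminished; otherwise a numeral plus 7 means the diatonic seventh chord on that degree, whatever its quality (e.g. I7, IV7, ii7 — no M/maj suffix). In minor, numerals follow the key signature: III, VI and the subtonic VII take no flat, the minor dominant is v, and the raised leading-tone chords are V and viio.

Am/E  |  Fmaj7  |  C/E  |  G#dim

i64 - VI7 - III6 - viio

Am/E: minor triad on A = scale degree 1 → i64.
Fmaj7: major seventh chord on F = scale degree 6 → VI7.
C/E: root C is the mediant; major triad there is III6.
G#dim has root G#, degree 7 in A minor, so viio.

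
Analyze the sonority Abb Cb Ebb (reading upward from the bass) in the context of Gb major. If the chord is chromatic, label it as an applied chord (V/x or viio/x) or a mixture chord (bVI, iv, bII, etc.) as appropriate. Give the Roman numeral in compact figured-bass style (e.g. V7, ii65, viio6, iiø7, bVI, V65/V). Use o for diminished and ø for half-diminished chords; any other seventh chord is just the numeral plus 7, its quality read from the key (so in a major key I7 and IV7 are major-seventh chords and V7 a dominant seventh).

bII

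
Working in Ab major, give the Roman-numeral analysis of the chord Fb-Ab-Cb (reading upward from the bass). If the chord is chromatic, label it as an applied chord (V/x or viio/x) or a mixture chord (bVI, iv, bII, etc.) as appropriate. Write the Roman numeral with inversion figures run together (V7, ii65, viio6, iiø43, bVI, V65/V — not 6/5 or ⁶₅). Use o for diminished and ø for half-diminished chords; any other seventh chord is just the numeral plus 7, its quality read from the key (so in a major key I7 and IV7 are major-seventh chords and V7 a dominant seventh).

The pitches Fb-Ab-Cb form a major triad rooted on Fb.
Fb is the lowered sixth degree of Ab major (diatonic 6 would be F). This is a major triad on the lowered sixth degree, borrowed from the parallel minor.

bVI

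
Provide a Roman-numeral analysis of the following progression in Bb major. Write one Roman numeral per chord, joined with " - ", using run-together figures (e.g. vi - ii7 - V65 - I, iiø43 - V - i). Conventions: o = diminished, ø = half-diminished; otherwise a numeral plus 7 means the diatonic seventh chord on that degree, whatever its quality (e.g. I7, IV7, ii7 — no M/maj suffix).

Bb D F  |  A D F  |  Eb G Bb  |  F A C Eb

I - iii64 - IV - V7

Bb-D-F: root Bb is the tonic; major triad there is I.
A-D-F: root D is the mediant; minor triad there is iii64.
Eb-G-Bb has root Eb, degree 4 in Bb major, so IV.
F-A-C-Eb has root F, degree 5 in Bb major, so V7.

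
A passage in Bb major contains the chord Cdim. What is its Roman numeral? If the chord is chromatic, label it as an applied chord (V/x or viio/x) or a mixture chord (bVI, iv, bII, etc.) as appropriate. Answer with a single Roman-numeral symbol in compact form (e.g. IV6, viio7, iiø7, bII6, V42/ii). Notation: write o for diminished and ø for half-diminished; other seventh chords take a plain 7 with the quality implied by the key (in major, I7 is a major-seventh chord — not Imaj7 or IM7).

iio

The pitches C-Eb-Gb form a diminished triad rooted on C.
C is the second degree of Bb major. This is the diminished supertonic triad, borrowed from the parallel minor.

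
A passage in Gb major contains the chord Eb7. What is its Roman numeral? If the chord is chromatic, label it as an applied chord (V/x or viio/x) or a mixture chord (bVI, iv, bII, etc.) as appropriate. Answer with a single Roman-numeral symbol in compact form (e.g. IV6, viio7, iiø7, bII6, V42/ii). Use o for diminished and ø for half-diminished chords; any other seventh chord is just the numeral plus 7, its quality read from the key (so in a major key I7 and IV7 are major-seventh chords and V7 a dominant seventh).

The pitches Eb-G-Bb-Db form a dominant seventh chord rooted on Eb.
Eb is not a diatonic chord root with this quality in Gb major, but it lies a perfect fifth above Ab (ii), so the chord functions as an applied dominant of ii.

V7/ii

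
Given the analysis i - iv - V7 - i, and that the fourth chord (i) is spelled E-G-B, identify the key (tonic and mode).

The anchor chord is a minor triad on E, labeled i.
If E is scale degree 1 and the mode makes that degree carry a minor triad, the tonic is E and the mode is minor.

E minor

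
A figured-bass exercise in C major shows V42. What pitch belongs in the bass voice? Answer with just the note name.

F

V in C major has root G; the chord is G-B-D-F.
The figure 42 means third inversion — the seventh is in the bass.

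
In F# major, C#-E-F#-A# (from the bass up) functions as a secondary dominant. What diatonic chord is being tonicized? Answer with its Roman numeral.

The chord is a dominant seventh chord on F#.
A dominant resolves down a perfect fifth: F# → B. In F# major, B is scale degree 4, i.e. IV.

IV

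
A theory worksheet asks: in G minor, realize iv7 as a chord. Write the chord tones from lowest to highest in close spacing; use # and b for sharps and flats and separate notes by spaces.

In G minor, scale degree 4 is C, and the diatonic chord built there is a minor seventh chord.
That chord is spelled C-Eb-G-Bb.

C Eb G Bb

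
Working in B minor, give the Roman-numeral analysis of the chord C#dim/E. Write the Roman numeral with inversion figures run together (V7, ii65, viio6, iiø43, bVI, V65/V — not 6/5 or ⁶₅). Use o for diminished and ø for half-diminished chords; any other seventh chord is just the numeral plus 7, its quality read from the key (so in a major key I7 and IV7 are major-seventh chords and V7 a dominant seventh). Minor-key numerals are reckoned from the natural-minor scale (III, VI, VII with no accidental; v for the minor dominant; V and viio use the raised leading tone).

The pitches C#-E-G form a diminished triad rooted on C#.
In B minor, C# is the supertonic; the diatonic diminished triad there is iio.
With E in the bass the chord is in first inversion, so the figured bass is 6.

iio6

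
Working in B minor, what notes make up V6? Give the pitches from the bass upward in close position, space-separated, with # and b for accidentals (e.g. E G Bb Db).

A# C# F#

In B minor, scale degree 5 is F#. The dominant is major (leading tone raised), so V is a major triad.
Stacking thirds from F# gives F#-A#-C#.
The figured bass 6 indicates first inversion, placing the third (A#) in the bass: A#-C#-F#.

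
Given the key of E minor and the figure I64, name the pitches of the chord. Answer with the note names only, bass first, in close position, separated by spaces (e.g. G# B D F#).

Scale degree 1 in E minor is E; here the chord built on it is altered to a major triad. I64 is the major tonic (Picardy third), borrowed from the parallel major.
So the chord is E-G#-B.
The figured bass 64 indicates second inversion, placing the fifth (B) in the bass: B-E-G#.

B E G#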